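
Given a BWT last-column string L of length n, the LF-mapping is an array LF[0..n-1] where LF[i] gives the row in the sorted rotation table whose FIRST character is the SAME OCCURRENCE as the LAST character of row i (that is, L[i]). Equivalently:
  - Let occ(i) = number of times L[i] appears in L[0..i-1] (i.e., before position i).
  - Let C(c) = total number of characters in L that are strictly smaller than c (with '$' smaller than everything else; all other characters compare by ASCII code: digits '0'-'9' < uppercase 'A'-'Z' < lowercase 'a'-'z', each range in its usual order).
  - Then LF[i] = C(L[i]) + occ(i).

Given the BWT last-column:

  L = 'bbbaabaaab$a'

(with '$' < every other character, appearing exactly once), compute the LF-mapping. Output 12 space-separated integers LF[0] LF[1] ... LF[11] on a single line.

Answer: 7 8 9 1 2 10 3 4 5 11 0 6

Derivation:
Char counts: '$':1, 'a':6, 'b':5
C (first-col start): C('$')=0, C('a')=1, C('b')=7
L[0]='b': occ=0, LF[0]=C('b')+0=7+0=7
L[1]='b': occ=1, LF[1]=C('b')+1=7+1=8
L[2]='b': occ=2, LF[2]=C('b')+2=7+2=9
L[3]='a': occ=0, LF[3]=C('a')+0=1+0=1
L[4]='a': occ=1, LF[4]=C('a')+1=1+1=2
L[5]='b': occ=3, LF[5]=C('b')+3=7+3=10
L[6]='a': occ=2, LF[6]=C('a')+2=1+2=3
L[7]='a': occ=3, LF[7]=C('a')+3=1+3=4
L[8]='a': occ=4, LF[8]=C('a')+4=1+4=5
L[9]='b': occ=4, LF[9]=C('b')+4=7+4=11
L[10]='$': occ=0, LF[10]=C('$')+0=0+0=0
L[11]='a': occ=5, LF[11]=C('a')+5=1+5=6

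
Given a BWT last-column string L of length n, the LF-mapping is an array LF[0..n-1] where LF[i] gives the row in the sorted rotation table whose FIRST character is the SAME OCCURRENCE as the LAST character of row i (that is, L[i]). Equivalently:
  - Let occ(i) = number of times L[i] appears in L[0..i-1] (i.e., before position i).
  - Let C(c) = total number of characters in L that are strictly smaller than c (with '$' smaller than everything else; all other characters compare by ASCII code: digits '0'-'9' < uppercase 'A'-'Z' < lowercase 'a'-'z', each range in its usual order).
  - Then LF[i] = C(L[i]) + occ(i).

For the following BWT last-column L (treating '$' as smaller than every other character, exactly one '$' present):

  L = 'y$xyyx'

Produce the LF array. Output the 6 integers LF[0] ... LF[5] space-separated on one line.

Answer: 3 0 1 4 5 2

Derivation:
Char counts: '$':1, 'x':2, 'y':3
C (first-col start): C('$')=0, C('x')=1, C('y')=3
L[0]='y': occ=0, LF[0]=C('y')+0=3+0=3
L[1]='$': occ=0, LF[1]=C('$')+0=0+0=0
L[2]='x': occ=0, LF[2]=C('x')+0=1+0=1
L[3]='y': occ=1, LF[3]=C('y')+1=3+1=4
L[4]='y': occ=2, LF[4]=C('y')+2=3+2=5
L[5]='x': occ=1, LF[5]=C('x')+1=1+1=2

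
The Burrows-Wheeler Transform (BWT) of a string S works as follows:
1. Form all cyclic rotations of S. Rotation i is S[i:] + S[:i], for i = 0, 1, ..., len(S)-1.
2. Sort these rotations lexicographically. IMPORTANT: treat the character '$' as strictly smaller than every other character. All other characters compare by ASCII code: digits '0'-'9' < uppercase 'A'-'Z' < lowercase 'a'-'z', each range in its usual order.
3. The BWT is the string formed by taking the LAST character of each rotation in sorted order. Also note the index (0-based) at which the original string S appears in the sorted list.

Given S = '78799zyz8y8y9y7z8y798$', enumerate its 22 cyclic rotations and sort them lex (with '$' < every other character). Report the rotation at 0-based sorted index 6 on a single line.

Answer: 8799zyz8y8y9y7z8y798$7

Derivation:
All 22 rotations (rotation i = S[i:]+S[:i]):
  rot[0] = 78799zyz8y8y9y7z8y798$
  rot[1] = 8799zyz8y8y9y7z8y798$7
  rot[2] = 799zyz8y8y9y7z8y798$78
  rot[3] = 99zyz8y8y9y7z8y798$787
  rot[4] = 9zyz8y8y9y7z8y798$7879
  rot[5] = zyz8y8y9y7z8y798$78799
  rot[6] = yz8y8y9y7z8y798$78799z
  rot[7] = z8y8y9y7z8y798$78799zy
  rot[8] = 8y8y9y7z8y798$78799zyz
  rot[9] = y8y9y7z8y798$78799zyz8
  rot[10] = 8y9y7z8y798$78799zyz8y
  rot[11] = y9y7z8y798$78799zyz8y8
  rot[12] = 9y7z8y798$78799zyz8y8y
  rot[13] = y7z8y798$78799zyz8y8y9
  rot[14] = 7z8y798$78799zyz8y8y9y
  rot[15] = z8y798$78799zyz8y8y9y7
  rot[16] = 8y798$78799zyz8y8y9y7z
  rot[17] = y798$78799zyz8y8y9y7z8
  rot[18] = 798$78799zyz8y8y9y7z8y
  rot[19] = 98$78799zyz8y8y9y7z8y7
  rot[20] = 8$78799zyz8y8y9y7z8y79
  rot[21] = $78799zyz8y8y9y7z8y798
Sorted (with $ < everything):
  sorted[0] = $78799zyz8y8y9y7z8y798
  sorted[1] = 78799zyz8y8y9y7z8y798$
  sorted[2] = 798$78799zyz8y8y9y7z8y
  sorted[3] = 799zyz8y8y9y7z8y798$78
  sorted[4] = 7z8y798$78799zyz8y8y9y
  sorted[5] = 8$78799zyz8y8y9y7z8y79
  sorted[6] = 8799zyz8y8y9y7z8y798$7
  sorted[7] = 8y798$78799zyz8y8y9y7z
  sorted[8] = 8y8y9y7z8y798$78799zyz
  sorted[9] = 8y9y7z8y798$78799zyz8y
  sorted[10] = 98$78799zyz8y8y9y7z8y7
  sorted[11] = 99zyz8y8y9y7z8y798$787
  sorted[12] = 9y7z8y798$78799zyz8y8y
  sorted[13] = 9zyz8y8y9y7z8y798$7879
  sorted[14] = y798$78799zyz8y8y9y7z8
  sorted[15] = y7z8y798$78799zyz8y8y9
  sorted[16] = y8y9y7z8y798$78799zyz8
  sorted[17] = y9y7z8y798$78799zyz8y8
  sorted[18] = yz8y8y9y7z8y798$78799z
  sorted[19] = z8y798$78799zyz8y8y9y7
  sorted[20] = z8y8y9y7z8y798$78799zy
  sorted[21] = zyz8y8y9y7z8y798$78799
sorted[6] = 8799zyz8y8y9y7z8y798$7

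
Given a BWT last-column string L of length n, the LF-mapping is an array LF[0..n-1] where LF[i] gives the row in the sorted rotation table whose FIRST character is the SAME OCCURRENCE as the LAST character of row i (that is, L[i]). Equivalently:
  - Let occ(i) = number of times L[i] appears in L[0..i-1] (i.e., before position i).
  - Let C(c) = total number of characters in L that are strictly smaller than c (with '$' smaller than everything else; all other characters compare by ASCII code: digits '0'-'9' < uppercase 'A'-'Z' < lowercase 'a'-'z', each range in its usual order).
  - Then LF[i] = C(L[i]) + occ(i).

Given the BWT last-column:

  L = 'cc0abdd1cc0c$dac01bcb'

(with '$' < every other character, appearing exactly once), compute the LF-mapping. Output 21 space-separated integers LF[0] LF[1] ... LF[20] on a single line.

Char counts: '$':1, '0':3, '1':2, 'a':2, 'b':3, 'c':7, 'd':3
C (first-col start): C('$')=0, C('0')=1, C('1')=4, C('a')=6, C('b')=8, C('c')=11, C('d')=18
L[0]='c': occ=0, LF[0]=C('c')+0=11+0=11
L[1]='c': occ=1, LF[1]=C('c')+1=11+1=12
L[2]='0': occ=0, LF[2]=C('0')+0=1+0=1
L[3]='a': occ=0, LF[3]=C('a')+0=6+0=6
L[4]='b': occ=0, LF[4]=C('b')+0=8+0=8
L[5]='d': occ=0, LF[5]=C('d')+0=18+0=18
L[6]='d': occ=1, LF[6]=C('d')+1=18+1=19
L[7]='1': occ=0, LF[7]=C('1')+0=4+0=4
L[8]='c': occ=2, LF[8]=C('c')+2=11+2=13
L[9]='c': occ=3, LF[9]=C('c')+3=11+3=14
L[10]='0': occ=1, LF[10]=C('0')+1=1+1=2
L[11]='c': occ=4, LF[11]=C('c')+4=11+4=15
L[12]='$': occ=0, LF[12]=C('$')+0=0+0=0
L[13]='d': occ=2, LF[13]=C('d')+2=18+2=20
L[14]='a': occ=1, LF[14]=C('a')+1=6+1=7
L[15]='c': occ=5, LF[15]=C('c')+5=11+5=16
L[16]='0': occ=2, LF[16]=C('0')+2=1+2=3
L[17]='1': occ=1, LF[17]=C('1')+1=4+1=5
L[18]='b': occ=1, LF[18]=C('b')+1=8+1=9
L[19]='c': occ=6, LF[19]=C('c')+6=11+6=17
L[20]='b': occ=2, LF[20]=C('b')+2=8+2=10

Answer: 11 12 1 6 8 18 19 4 13 14 2 15 0 20 7 16 3 5 9 17 10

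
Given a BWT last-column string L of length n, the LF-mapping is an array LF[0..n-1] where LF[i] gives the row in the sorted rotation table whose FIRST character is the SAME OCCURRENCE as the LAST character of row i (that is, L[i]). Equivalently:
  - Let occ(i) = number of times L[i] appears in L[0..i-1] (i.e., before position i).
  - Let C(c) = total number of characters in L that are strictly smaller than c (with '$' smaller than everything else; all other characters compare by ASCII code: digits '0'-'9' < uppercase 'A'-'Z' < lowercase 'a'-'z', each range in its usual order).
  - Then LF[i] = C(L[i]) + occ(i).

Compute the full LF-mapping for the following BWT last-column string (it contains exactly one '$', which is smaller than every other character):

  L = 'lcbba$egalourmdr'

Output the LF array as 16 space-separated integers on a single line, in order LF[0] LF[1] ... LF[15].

Answer: 9 5 3 4 1 0 7 8 2 10 12 15 13 11 6 14

Derivation:
Char counts: '$':1, 'a':2, 'b':2, 'c':1, 'd':1, 'e':1, 'g':1, 'l':2, 'm':1, 'o':1, 'r':2, 'u':1
C (first-col start): C('$')=0, C('a')=1, C('b')=3, C('c')=5, C('d')=6, C('e')=7, C('g')=8, C('l')=9, C('m')=11, C('o')=12, C('r')=13, C('u')=15
L[0]='l': occ=0, LF[0]=C('l')+0=9+0=9
L[1]='c': occ=0, LF[1]=C('c')+0=5+0=5
L[2]='b': occ=0, LF[2]=C('b')+0=3+0=3
L[3]='b': occ=1, LF[3]=C('b')+1=3+1=4
L[4]='a': occ=0, LF[4]=C('a')+0=1+0=1
L[5]='$': occ=0, LF[5]=C('$')+0=0+0=0
L[6]='e': occ=0, LF[6]=C('e')+0=7+0=7
L[7]='g': occ=0, LF[7]=C('g')+0=8+0=8
L[8]='a': occ=1, LF[8]=C('a')+1=1+1=2
L[9]='l': occ=1, LF[9]=C('l')+1=9+1=10
L[10]='o': occ=0, LF[10]=C('o')+0=12+0=12
L[11]='u': occ=0, LF[11]=C('u')+0=15+0=15
L[12]='r': occ=0, LF[12]=C('r')+0=13+0=13
L[13]='m': occ=0, LF[13]=C('m')+0=11+0=11
L[14]='d': occ=0, LF[14]=C('d')+0=6+0=6
L[15]='r': occ=1, LF[15]=C('r')+1=13+1=14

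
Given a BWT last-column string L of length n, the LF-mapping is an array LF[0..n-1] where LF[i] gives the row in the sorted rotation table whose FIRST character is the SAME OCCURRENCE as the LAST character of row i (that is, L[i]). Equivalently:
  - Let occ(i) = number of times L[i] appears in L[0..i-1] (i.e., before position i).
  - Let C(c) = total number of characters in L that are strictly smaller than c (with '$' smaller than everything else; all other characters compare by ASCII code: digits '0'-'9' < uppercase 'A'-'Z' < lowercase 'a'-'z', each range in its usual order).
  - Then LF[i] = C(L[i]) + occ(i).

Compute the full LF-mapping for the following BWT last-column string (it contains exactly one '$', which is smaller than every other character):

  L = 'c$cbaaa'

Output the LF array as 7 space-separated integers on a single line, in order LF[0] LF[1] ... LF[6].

Char counts: '$':1, 'a':3, 'b':1, 'c':2
C (first-col start): C('$')=0, C('a')=1, C('b')=4, C('c')=5
L[0]='c': occ=0, LF[0]=C('c')+0=5+0=5
L[1]='$': occ=0, LF[1]=C('$')+0=0+0=0
L[2]='c': occ=1, LF[2]=C('c')+1=5+1=6
L[3]='b': occ=0, LF[3]=C('b')+0=4+0=4
L[4]='a': occ=0, LF[4]=C('a')+0=1+0=1
L[5]='a': occ=1, LF[5]=C('a')+1=1+1=2
L[6]='a': occ=2, LF[6]=C('a')+2=1+2=3

Answer: 5 0 6 4 1 2 3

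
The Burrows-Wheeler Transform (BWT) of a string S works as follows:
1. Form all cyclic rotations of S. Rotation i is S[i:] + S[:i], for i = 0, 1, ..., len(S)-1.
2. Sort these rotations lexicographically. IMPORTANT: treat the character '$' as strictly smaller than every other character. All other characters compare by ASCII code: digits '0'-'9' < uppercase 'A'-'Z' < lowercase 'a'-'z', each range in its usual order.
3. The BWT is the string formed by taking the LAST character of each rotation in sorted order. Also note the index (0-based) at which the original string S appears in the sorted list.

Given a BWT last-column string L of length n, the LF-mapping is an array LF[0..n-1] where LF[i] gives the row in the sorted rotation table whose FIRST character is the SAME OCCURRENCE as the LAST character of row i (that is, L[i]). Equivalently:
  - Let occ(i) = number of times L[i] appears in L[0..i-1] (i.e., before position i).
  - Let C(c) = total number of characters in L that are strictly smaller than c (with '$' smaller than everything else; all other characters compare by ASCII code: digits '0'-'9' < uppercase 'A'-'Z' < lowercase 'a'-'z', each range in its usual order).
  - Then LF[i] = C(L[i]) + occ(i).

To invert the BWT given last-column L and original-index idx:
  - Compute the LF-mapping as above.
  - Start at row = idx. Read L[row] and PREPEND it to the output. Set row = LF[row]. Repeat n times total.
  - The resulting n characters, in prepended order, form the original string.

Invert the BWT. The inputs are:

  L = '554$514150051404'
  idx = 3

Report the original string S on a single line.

Answer: 054150451140455$

Derivation:
LF mapping: 11 12 7 0 13 4 8 5 14 1 2 15 6 9 3 10
Walk LF starting at row 3, prepending L[row]:
  step 1: row=3, L[3]='$', prepend. Next row=LF[3]=0
  step 2: row=0, L[0]='5', prepend. Next row=LF[0]=11
  step 3: row=11, L[11]='5', prepend. Next row=LF[11]=15
  step 4: row=15, L[15]='4', prepend. Next row=LF[15]=10
  step 5: row=10, L[10]='0', prepend. Next row=LF[10]=2
  step 6: row=2, L[2]='4', prepend. Next row=LF[2]=7
  step 7: row=7, L[7]='1', prepend. Next row=LF[7]=5
  step 8: row=5, L[5]='1', prepend. Next row=LF[5]=4
  step 9: row=4, L[4]='5', prepend. Next row=LF[4]=13
  step 10: row=13, L[13]='4', prepend. Next row=LF[13]=9
  step 11: row=9, L[9]='0', prepend. Next row=LF[9]=1
  step 12: row=1, L[1]='5', prepend. Next row=LF[1]=12
  step 13: row=12, L[12]='1', prepend. Next row=LF[12]=6
  step 14: row=6, L[6]='4', prepend. Next row=LF[6]=8
  step 15: row=8, L[8]='5', prepend. Next row=LF[8]=14
  step 16: row=14, L[14]='0', prepend. Next row=LF[14]=3
Reversed output: 054150451140455$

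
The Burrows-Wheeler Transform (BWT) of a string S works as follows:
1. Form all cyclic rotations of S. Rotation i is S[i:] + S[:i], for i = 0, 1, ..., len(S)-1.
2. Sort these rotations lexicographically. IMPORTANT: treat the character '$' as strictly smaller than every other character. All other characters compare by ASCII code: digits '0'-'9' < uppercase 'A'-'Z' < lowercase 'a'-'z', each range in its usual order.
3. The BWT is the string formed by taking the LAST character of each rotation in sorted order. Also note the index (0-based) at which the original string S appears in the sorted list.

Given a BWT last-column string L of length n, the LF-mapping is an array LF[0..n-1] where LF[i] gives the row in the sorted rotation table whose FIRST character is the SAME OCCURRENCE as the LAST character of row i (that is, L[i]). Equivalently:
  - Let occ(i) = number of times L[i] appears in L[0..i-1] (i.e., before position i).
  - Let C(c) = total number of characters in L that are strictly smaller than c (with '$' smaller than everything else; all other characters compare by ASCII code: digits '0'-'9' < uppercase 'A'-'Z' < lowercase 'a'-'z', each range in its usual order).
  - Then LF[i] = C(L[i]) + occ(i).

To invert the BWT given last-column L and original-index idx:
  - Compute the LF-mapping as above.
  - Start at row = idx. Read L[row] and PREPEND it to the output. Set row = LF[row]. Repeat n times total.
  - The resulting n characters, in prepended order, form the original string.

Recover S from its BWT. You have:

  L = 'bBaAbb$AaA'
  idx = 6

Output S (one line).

Answer: abBAAbaAb$

Derivation:
LF mapping: 7 4 5 1 8 9 0 2 6 3
Walk LF starting at row 6, prepending L[row]:
  step 1: row=6, L[6]='$', prepend. Next row=LF[6]=0
  step 2: row=0, L[0]='b', prepend. Next row=LF[0]=7
  step 3: row=7, L[7]='A', prepend. Next row=LF[7]=2
  step 4: row=2, L[2]='a', prepend. Next row=LF[2]=5
  step 5: row=5, L[5]='b', prepend. Next row=LF[5]=9
  step 6: row=9, L[9]='A', prepend. Next row=LF[9]=3
  step 7: row=3, L[3]='A', prepend. Next row=LF[3]=1
  step 8: row=1, L[1]='B', prepend. Next row=LF[1]=4
  step 9: row=4, L[4]='b', prepend. Next row=LF[4]=8
  step 10: row=8, L[8]='a', prepend. Next row=LF[8]=6
Reversed output: abBAAbaAb$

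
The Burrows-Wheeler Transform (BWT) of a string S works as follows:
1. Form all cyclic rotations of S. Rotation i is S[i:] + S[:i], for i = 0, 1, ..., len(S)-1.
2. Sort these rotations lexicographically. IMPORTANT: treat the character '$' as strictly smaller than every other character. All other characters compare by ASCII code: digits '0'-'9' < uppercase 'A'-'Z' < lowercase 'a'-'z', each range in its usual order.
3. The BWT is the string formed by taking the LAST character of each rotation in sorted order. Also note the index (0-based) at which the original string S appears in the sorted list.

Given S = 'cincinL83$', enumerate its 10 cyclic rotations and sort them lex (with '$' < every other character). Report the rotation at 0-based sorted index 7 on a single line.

All 10 rotations (rotation i = S[i:]+S[:i]):
  rot[0] = cincinL83$
  rot[1] = incinL83$c
  rot[2] = ncinL83$ci
  rot[3] = cinL83$cin
  rot[4] = inL83$cinc
  rot[5] = nL83$cinci
  rot[6] = L83$cincin
  rot[7] = 83$cincinL
  rot[8] = 3$cincinL8
  rot[9] = $cincinL83
Sorted (with $ < everything):
  sorted[0] = $cincinL83
  sorted[1] = 3$cincinL8
  sorted[2] = 83$cincinL
  sorted[3] = L83$cincin
  sorted[4] = cinL83$cin
  sorted[5] = cincinL83$
  sorted[6] = inL83$cinc
  sorted[7] = incinL83$c
  sorted[8] = nL83$cinci
  sorted[9] = ncinL83$ci
sorted[7] = incinL83$c

Answer: incinL83$c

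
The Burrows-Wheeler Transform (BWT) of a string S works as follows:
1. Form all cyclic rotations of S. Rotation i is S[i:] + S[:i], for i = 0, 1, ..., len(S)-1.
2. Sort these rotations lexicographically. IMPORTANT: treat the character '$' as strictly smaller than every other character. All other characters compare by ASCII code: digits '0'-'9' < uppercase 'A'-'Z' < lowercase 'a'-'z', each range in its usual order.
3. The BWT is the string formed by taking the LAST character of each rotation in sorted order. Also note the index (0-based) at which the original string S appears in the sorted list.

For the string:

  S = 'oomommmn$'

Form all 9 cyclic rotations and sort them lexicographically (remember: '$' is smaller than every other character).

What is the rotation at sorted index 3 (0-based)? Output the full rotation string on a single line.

Answer: mn$oomomm

Derivation:
All 9 rotations (rotation i = S[i:]+S[:i]):
  rot[0] = oomommmn$
  rot[1] = omommmn$o
  rot[2] = mommmn$oo
  rot[3] = ommmn$oom
  rot[4] = mmmn$oomo
  rot[5] = mmn$oomom
  rot[6] = mn$oomomm
  rot[7] = n$oomommm
  rot[8] = $oomommmn
Sorted (with $ < everything):
  sorted[0] = $oomommmn
  sorted[1] = mmmn$oomo
  sorted[2] = mmn$oomom
  sorted[3] = mn$oomomm
  sorted[4] = mommmn$oo
  sorted[5] = n$oomommm
  sorted[6] = ommmn$oom
  sorted[7] = omommmn$o
  sorted[8] = oomommmn$
sorted[3] = mn$oomomm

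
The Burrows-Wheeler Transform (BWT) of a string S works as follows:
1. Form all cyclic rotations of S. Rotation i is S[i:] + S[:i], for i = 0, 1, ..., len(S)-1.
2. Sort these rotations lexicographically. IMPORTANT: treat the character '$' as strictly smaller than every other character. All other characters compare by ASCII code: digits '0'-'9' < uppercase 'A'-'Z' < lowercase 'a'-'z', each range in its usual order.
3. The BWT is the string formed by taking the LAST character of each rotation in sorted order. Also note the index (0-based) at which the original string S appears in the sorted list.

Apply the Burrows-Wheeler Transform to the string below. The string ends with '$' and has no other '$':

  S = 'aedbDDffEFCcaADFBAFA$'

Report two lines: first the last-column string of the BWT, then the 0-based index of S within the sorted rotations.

All 21 rotations (rotation i = S[i:]+S[:i]):
  rot[0] = aedbDDffEFCcaADFBAFA$
  rot[1] = edbDDffEFCcaADFBAFA$a
  rot[2] = dbDDffEFCcaADFBAFA$ae
  rot[3] = bDDffEFCcaADFBAFA$aed
  rot[4] = DDffEFCcaADFBAFA$aedb
  rot[5] = DffEFCcaADFBAFA$aedbD
  rot[6] = ffEFCcaADFBAFA$aedbDD
  rot[7] = fEFCcaADFBAFA$aedbDDf
  rot[8] = EFCcaADFBAFA$aedbDDff
  rot[9] = FCcaADFBAFA$aedbDDffE
  rot[10] = CcaADFBAFA$aedbDDffEF
  rot[11] = caADFBAFA$aedbDDffEFC
  rot[12] = aADFBAFA$aedbDDffEFCc
  rot[13] = ADFBAFA$aedbDDffEFCca
  rot[14] = DFBAFA$aedbDDffEFCcaA
  rot[15] = FBAFA$aedbDDffEFCcaAD
  rot[16] = BAFA$aedbDDffEFCcaADF
  rot[17] = AFA$aedbDDffEFCcaADFB
  rot[18] = FA$aedbDDffEFCcaADFBA
  rot[19] = A$aedbDDffEFCcaADFBAF
  rot[20] = $aedbDDffEFCcaADFBAFA
Sorted (with $ < everything):
  sorted[0] = $aedbDDffEFCcaADFBAFA  (last char: 'A')
  sorted[1] = A$aedbDDffEFCcaADFBAF  (last char: 'F')
  sorted[2] = ADFBAFA$aedbDDffEFCca  (last char: 'a')
  sorted[3] = AFA$aedbDDffEFCcaADFB  (last char: 'B')
  sorted[4] = BAFA$aedbDDffEFCcaADF  (last char: 'F')
  sorted[5] = CcaADFBAFA$aedbDDffEF  (last char: 'F')
  sorted[6] = DDffEFCcaADFBAFA$aedb  (last char: 'b')
  sorted[7] = DFBAFA$aedbDDffEFCcaA  (last char: 'A')
  sorted[8] = DffEFCcaADFBAFA$aedbD  (last char: 'D')
  sorted[9] = EFCcaADFBAFA$aedbDDff  (last char: 'f')
  sorted[10] = FA$aedbDDffEFCcaADFBA  (last char: 'A')
  sorted[11] = FBAFA$aedbDDffEFCcaAD  (last char: 'D')
  sorted[12] = FCcaADFBAFA$aedbDDffE  (last char: 'E')
  sorted[13] = aADFBAFA$aedbDDffEFCc  (last char: 'c')
  sorted[14] = aedbDDffEFCcaADFBAFA$  (last char: '$')
  sorted[15] = bDDffEFCcaADFBAFA$aed  (last char: 'd')
  sorted[16] = caADFBAFA$aedbDDffEFC  (last char: 'C')
  sorted[17] = dbDDffEFCcaADFBAFA$ae  (last char: 'e')
  sorted[18] = edbDDffEFCcaADFBAFA$a  (last char: 'a')
  sorted[19] = fEFCcaADFBAFA$aedbDDf  (last char: 'f')
  sorted[20] = ffEFCcaADFBAFA$aedbDD  (last char: 'D')
Last column: AFaBFFbADfADEc$dCeafD
Original string S is at sorted index 14

Answer: AFaBFFbADfADEc$dCeafD
14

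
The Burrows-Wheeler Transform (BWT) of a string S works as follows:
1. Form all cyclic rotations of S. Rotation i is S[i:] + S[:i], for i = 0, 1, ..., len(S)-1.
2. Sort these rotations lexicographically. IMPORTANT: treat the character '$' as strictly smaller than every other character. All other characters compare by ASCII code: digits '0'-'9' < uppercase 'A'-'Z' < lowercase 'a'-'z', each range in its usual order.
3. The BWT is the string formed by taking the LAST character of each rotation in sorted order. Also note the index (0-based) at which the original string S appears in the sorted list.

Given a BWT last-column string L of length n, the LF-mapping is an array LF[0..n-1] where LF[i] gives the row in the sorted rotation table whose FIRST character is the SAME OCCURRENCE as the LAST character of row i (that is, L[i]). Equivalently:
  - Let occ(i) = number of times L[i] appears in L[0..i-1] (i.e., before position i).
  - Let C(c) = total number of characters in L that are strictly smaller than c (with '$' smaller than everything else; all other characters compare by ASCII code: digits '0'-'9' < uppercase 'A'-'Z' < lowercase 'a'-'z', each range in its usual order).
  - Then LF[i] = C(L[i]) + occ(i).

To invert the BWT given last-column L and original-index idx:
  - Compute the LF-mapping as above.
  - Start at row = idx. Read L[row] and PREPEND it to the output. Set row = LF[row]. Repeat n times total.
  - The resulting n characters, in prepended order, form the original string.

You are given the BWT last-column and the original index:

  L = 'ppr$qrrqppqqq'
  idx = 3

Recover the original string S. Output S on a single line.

Answer: pqrqpqrqqrpp$

Derivation:
LF mapping: 1 2 10 0 5 11 12 6 3 4 7 8 9
Walk LF starting at row 3, prepending L[row]:
  step 1: row=3, L[3]='$', prepend. Next row=LF[3]=0
  step 2: row=0, L[0]='p', prepend. Next row=LF[0]=1
  step 3: row=1, L[1]='p', prepend. Next row=LF[1]=2
  step 4: row=2, L[2]='r', prepend. Next row=LF[2]=10
  step 5: row=10, L[10]='q', prepend. Next row=LF[10]=7
  step 6: row=7, L[7]='q', prepend. Next row=LF[7]=6
  step 7: row=6, L[6]='r', prepend. Next row=LF[6]=12
  step 8: row=12, L[12]='q', prepend. Next row=LF[12]=9
  step 9: row=9, L[9]='p', prepend. Next row=LF[9]=4
  step 10: row=4, L[4]='q', prepend. Next row=LF[4]=5
  step 11: row=5, L[5]='r', prepend. Next row=LF[5]=11
  step 12: row=11, L[11]='q', prepend. Next row=LF[11]=8
  step 13: row=8, L[8]='p', prepend. Next row=LF[8]=3
Reversed output: pqrqpqrqqrpp$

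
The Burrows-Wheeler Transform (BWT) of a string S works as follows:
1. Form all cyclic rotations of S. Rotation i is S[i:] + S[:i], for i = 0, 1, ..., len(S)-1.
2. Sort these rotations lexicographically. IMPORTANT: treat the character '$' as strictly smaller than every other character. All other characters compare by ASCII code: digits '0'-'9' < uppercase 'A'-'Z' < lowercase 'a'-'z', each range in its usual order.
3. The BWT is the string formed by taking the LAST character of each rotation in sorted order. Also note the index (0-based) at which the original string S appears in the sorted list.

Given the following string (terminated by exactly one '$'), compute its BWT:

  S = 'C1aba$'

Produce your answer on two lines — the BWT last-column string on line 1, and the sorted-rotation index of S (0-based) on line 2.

All 6 rotations (rotation i = S[i:]+S[:i]):
  rot[0] = C1aba$
  rot[1] = 1aba$C
  rot[2] = aba$C1
  rot[3] = ba$C1a
  rot[4] = a$C1ab
  rot[5] = $C1aba
Sorted (with $ < everything):
  sorted[0] = $C1aba  (last char: 'a')
  sorted[1] = 1aba$C  (last char: 'C')
  sorted[2] = C1aba$  (last char: '$')
  sorted[3] = a$C1ab  (last char: 'b')
  sorted[4] = aba$C1  (last char: '1')
  sorted[5] = ba$C1a  (last char: 'a')
Last column: aC$b1a
Original string S is at sorted index 2

Answer: aC$b1a
2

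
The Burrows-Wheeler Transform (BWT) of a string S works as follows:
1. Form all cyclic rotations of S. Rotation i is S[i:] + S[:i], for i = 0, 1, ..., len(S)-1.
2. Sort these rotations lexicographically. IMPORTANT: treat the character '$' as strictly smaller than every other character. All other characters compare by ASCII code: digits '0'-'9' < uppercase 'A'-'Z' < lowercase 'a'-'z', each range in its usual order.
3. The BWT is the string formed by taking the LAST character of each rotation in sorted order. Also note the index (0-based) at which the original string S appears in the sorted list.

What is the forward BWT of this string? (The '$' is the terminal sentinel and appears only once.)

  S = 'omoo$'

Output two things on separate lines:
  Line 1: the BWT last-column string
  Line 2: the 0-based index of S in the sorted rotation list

All 5 rotations (rotation i = S[i:]+S[:i]):
  rot[0] = omoo$
  rot[1] = moo$o
  rot[2] = oo$om
  rot[3] = o$omo
  rot[4] = $omoo
Sorted (with $ < everything):
  sorted[0] = $omoo  (last char: 'o')
  sorted[1] = moo$o  (last char: 'o')
  sorted[2] = o$omo  (last char: 'o')
  sorted[3] = omoo$  (last char: '$')
  sorted[4] = oo$om  (last char: 'm')
Last column: ooo$m
Original string S is at sorted index 3

Answer: ooo$m
3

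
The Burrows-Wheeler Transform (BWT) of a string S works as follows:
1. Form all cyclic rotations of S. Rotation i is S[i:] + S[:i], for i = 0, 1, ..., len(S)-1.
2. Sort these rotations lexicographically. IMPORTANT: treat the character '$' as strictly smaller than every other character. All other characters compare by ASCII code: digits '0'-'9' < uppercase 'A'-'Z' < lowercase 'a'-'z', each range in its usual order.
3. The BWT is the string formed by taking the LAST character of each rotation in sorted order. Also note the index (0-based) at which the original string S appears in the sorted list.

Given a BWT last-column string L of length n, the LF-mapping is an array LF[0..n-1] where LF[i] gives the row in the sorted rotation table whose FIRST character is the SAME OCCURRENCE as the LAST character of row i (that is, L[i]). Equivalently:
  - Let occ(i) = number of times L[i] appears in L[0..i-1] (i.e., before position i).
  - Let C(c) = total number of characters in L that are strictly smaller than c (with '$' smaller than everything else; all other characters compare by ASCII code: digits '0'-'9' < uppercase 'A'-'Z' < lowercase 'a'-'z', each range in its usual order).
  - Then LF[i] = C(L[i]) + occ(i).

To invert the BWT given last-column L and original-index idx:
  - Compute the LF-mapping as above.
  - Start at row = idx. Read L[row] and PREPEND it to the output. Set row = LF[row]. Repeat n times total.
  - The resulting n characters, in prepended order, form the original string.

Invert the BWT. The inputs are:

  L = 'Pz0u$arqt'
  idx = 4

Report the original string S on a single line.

Answer: quartz0P$

Derivation:
LF mapping: 2 8 1 7 0 3 5 4 6
Walk LF starting at row 4, prepending L[row]:
  step 1: row=4, L[4]='$', prepend. Next row=LF[4]=0
  step 2: row=0, L[0]='P', prepend. Next row=LF[0]=2
  step 3: row=2, L[2]='0', prepend. Next row=LF[2]=1
  step 4: row=1, L[1]='z', prepend. Next row=LF[1]=8
  step 5: row=8, L[8]='t', prepend. Next row=LF[8]=6
  step 6: row=6, L[6]='r', prepend. Next row=LF[6]=5
  step 7: row=5, L[5]='a', prepend. Next row=LF[5]=3
  step 8: row=3, L[3]='u', prepend. Next row=LF[3]=7
  step 9: row=7, L[7]='q', prepend. Next row=LF[7]=4
Reversed output: quartz0P$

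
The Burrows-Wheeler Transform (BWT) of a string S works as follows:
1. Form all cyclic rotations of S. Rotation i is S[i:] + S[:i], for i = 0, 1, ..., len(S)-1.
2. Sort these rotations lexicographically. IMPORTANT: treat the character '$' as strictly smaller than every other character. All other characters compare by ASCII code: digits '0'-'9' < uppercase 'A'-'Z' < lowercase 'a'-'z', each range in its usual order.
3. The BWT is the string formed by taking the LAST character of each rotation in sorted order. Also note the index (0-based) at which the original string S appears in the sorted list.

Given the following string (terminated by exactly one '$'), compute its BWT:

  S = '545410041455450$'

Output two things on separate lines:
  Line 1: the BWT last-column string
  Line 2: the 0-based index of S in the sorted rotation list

All 16 rotations (rotation i = S[i:]+S[:i]):
  rot[0] = 545410041455450$
  rot[1] = 45410041455450$5
  rot[2] = 5410041455450$54
  rot[3] = 410041455450$545
  rot[4] = 10041455450$5454
  rot[5] = 0041455450$54541
  rot[6] = 041455450$545410
  rot[7] = 41455450$5454100
  rot[8] = 1455450$54541004
  rot[9] = 455450$545410041
  rot[10] = 55450$5454100414
  rot[11] = 5450$54541004145
  rot[12] = 450$545410041455
  rot[13] = 50$5454100414554
  rot[14] = 0$54541004145545
  rot[15] = $545410041455450
Sorted (with $ < everything):
  sorted[0] = $545410041455450  (last char: '0')
  sorted[1] = 0$54541004145545  (last char: '5')
  sorted[2] = 0041455450$54541  (last char: '1')
  sorted[3] = 041455450$545410  (last char: '0')
  sorted[4] = 10041455450$5454  (last char: '4')
  sorted[5] = 1455450$54541004  (last char: '4')
  sorted[6] = 410041455450$545  (last char: '5')
  sorted[7] = 41455450$5454100  (last char: '0')
  sorted[8] = 450$545410041455  (last char: '5')
  sorted[9] = 45410041455450$5  (last char: '5')
  sorted[10] = 455450$545410041  (last char: '1')
  sorted[11] = 50$5454100414554  (last char: '4')
  sorted[12] = 5410041455450$54  (last char: '4')
  sorted[13] = 5450$54541004145  (last char: '5')
  sorted[14] = 545410041455450$  (last char: '$')
  sorted[15] = 55450$5454100414  (last char: '4')
Last column: 05104450551445$4
Original string S is at sorted index 14

Answer: 05104450551445$4
14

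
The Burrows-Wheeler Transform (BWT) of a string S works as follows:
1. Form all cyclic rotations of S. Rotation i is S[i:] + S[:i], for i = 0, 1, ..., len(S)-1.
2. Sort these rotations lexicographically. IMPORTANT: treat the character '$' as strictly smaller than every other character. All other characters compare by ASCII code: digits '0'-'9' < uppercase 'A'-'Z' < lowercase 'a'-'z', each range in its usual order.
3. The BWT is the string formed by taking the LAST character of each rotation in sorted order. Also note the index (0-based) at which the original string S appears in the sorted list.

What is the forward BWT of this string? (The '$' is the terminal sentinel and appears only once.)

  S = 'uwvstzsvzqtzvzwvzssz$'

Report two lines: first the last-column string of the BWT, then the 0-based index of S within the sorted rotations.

Answer: zzzvzssq$wswzuzsvvttv
8

Derivation:
All 21 rotations (rotation i = S[i:]+S[:i]):
  rot[0] = uwvstzsvzqtzvzwvzssz$
  rot[1] = wvstzsvzqtzvzwvzssz$u
  rot[2] = vstzsvzqtzvzwvzssz$uw
  rot[3] = stzsvzqtzvzwvzssz$uwv
  rot[4] = tzsvzqtzvzwvzssz$uwvs
  rot[5] = zsvzqtzvzwvzssz$uwvst
  rot[6] = svzqtzvzwvzssz$uwvstz
  rot[7] = vzqtzvzwvzssz$uwvstzs
  rot[8] = zqtzvzwvzssz$uwvstzsv
  rot[9] = qtzvzwvzssz$uwvstzsvz
  rot[10] = tzvzwvzssz$uwvstzsvzq
  rot[11] = zvzwvzssz$uwvstzsvzqt
  rot[12] = vzwvzssz$uwvstzsvzqtz
  rot[13] = zwvzssz$uwvstzsvzqtzv
  rot[14] = wvzssz$uwvstzsvzqtzvz
  rot[15] = vzssz$uwvstzsvzqtzvzw
  rot[16] = zssz$uwvstzsvzqtzvzwv
  rot[17] = ssz$uwvstzsvzqtzvzwvz
  rot[18] = sz$uwvstzsvzqtzvzwvzs
  rot[19] = z$uwvstzsvzqtzvzwvzss
  rot[20] = $uwvstzsvzqtzvzwvzssz
Sorted (with $ < everything):
  sorted[0] = $uwvstzsvzqtzvzwvzssz  (last char: 'z')
  sorted[1] = qtzvzwvzssz$uwvstzsvz  (last char: 'z')
  sorted[2] = ssz$uwvstzsvzqtzvzwvz  (last char: 'z')
  sorted[3] = stzsvzqtzvzwvzssz$uwv  (last char: 'v')
  sorted[4] = svzqtzvzwvzssz$uwvstz  (last char: 'z')
  sorted[5] = sz$uwvstzsvzqtzvzwvzs  (last char: 's')
  sorted[6] = tzsvzqtzvzwvzssz$uwvs  (last char: 's')
  sorted[7] = tzvzwvzssz$uwvstzsvzq  (last char: 'q')
  sorted[8] = uwvstzsvzqtzvzwvzssz$  (last char: '$')
  sorted[9] = vstzsvzqtzvzwvzssz$uw  (last char: 'w')
  sorted[10] = vzqtzvzwvzssz$uwvstzs  (last char: 's')
  sorted[11] = vzssz$uwvstzsvzqtzvzw  (last char: 'w')
  sorted[12] = vzwvzssz$uwvstzsvzqtz  (last char: 'z')
  sorted[13] = wvstzsvzqtzvzwvzssz$u  (last char: 'u')
  sorted[14] = wvzssz$uwvstzsvzqtzvz  (last char: 'z')
  sorted[15] = z$uwvstzsvzqtzvzwvzss  (last char: 's')
  sorted[16] = zqtzvzwvzssz$uwvstzsv  (last char: 'v')
  sorted[17] = zssz$uwvstzsvzqtzvzwv  (last char: 'v')
  sorted[18] = zsvzqtzvzwvzssz$uwvst  (last char: 't')
  sorted[19] = zvzwvzssz$uwvstzsvzqt  (last char: 't')
  sorted[20] = zwvzssz$uwvstzsvzqtzv  (last char: 'v')
Last column: zzzvzssq$wswzuzsvvttv
Original string S is at sorted index 8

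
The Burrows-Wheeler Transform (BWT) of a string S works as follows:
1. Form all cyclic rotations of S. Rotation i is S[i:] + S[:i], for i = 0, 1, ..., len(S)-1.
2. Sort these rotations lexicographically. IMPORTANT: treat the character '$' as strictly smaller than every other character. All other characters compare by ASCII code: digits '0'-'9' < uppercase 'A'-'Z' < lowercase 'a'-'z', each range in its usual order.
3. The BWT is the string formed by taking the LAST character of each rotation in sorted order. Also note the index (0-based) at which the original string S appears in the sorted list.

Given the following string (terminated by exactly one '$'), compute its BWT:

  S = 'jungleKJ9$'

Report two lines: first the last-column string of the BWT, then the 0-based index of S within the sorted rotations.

All 10 rotations (rotation i = S[i:]+S[:i]):
  rot[0] = jungleKJ9$
  rot[1] = ungleKJ9$j
  rot[2] = ngleKJ9$ju
  rot[3] = gleKJ9$jun
  rot[4] = leKJ9$jung
  rot[5] = eKJ9$jungl
  rot[6] = KJ9$jungle
  rot[7] = J9$jungleK
  rot[8] = 9$jungleKJ
  rot[9] = $jungleKJ9
Sorted (with $ < everything):
  sorted[0] = $jungleKJ9  (last char: '9')
  sorted[1] = 9$jungleKJ  (last char: 'J')
  sorted[2] = J9$jungleK  (last char: 'K')
  sorted[3] = KJ9$jungle  (last char: 'e')
  sorted[4] = eKJ9$jungl  (last char: 'l')
  sorted[5] = gleKJ9$jun  (last char: 'n')
  sorted[6] = jungleKJ9$  (last char: '$')
  sorted[7] = leKJ9$jung  (last char: 'g')
  sorted[8] = ngleKJ9$ju  (last char: 'u')
  sorted[9] = ungleKJ9$j  (last char: 'j')
Last column: 9JKeln$guj
Original string S is at sorted index 6

Answer: 9JKeln$guj
6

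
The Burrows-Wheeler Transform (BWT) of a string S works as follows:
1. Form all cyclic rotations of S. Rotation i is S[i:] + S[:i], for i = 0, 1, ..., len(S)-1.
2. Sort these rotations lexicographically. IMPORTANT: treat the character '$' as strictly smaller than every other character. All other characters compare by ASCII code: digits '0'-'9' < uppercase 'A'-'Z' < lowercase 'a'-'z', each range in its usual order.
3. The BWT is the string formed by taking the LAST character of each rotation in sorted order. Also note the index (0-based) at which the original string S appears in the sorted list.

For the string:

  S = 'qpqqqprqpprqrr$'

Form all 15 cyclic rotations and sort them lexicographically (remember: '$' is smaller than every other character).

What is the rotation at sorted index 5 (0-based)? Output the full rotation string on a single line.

All 15 rotations (rotation i = S[i:]+S[:i]):
  rot[0] = qpqqqprqpprqrr$
  rot[1] = pqqqprqpprqrr$q
  rot[2] = qqqprqpprqrr$qp
  rot[3] = qqprqpprqrr$qpq
  rot[4] = qprqpprqrr$qpqq
  rot[5] = prqpprqrr$qpqqq
  rot[6] = rqpprqrr$qpqqqp
  rot[7] = qpprqrr$qpqqqpr
  rot[8] = pprqrr$qpqqqprq
  rot[9] = prqrr$qpqqqprqp
  rot[10] = rqrr$qpqqqprqpp
  rot[11] = qrr$qpqqqprqppr
  rot[12] = rr$qpqqqprqpprq
  rot[13] = r$qpqqqprqpprqr
  rot[14] = $qpqqqprqpprqrr
Sorted (with $ < everything):
  sorted[0] = $qpqqqprqpprqrr
  sorted[1] = pprqrr$qpqqqprq
  sorted[2] = pqqqprqpprqrr$q
  sorted[3] = prqpprqrr$qpqqq
  sorted[4] = prqrr$qpqqqprqp
  sorted[5] = qpprqrr$qpqqqpr
  sorted[6] = qpqqqprqpprqrr$
  sorted[7] = qprqpprqrr$qpqq
  sorted[8] = qqprqpprqrr$qpq
  sorted[9] = qqqprqpprqrr$qp
  sorted[10] = qrr$qpqqqprqppr
  sorted[11] = r$qpqqqprqpprqr
  sorted[12] = rqpprqrr$qpqqqp
  sorted[13] = rqrr$qpqqqprqpp
  sorted[14] = rr$qpqqqprqpprq
sorted[5] = qpprqrr$qpqqqpr

Answer: qpprqrr$qpqqqpr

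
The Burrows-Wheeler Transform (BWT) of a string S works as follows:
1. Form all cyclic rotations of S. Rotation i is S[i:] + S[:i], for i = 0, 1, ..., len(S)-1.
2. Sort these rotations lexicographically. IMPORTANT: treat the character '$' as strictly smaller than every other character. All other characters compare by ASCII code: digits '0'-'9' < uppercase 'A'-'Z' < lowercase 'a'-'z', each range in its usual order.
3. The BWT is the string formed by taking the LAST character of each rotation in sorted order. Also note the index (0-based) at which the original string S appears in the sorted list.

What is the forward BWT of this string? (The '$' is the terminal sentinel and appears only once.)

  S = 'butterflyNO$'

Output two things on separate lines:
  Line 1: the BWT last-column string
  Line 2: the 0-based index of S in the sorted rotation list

All 12 rotations (rotation i = S[i:]+S[:i]):
  rot[0] = butterflyNO$
  rot[1] = utterflyNO$b
  rot[2] = tterflyNO$bu
  rot[3] = terflyNO$but
  rot[4] = erflyNO$butt
  rot[5] = rflyNO$butte
  rot[6] = flyNO$butter
  rot[7] = lyNO$butterf
  rot[8] = yNO$butterfl
  rot[9] = NO$butterfly
  rot[10] = O$butterflyN
  rot[11] = $butterflyNO
Sorted (with $ < everything):
  sorted[0] = $butterflyNO  (last char: 'O')
  sorted[1] = NO$butterfly  (last char: 'y')
  sorted[2] = O$butterflyN  (last char: 'N')
  sorted[3] = butterflyNO$  (last char: '$')
  sorted[4] = erflyNO$butt  (last char: 't')
  sorted[5] = flyNO$butter  (last char: 'r')
  sorted[6] = lyNO$butterf  (last char: 'f')
  sorted[7] = rflyNO$butte  (last char: 'e')
  sorted[8] = terflyNO$but  (last char: 't')
  sorted[9] = tterflyNO$bu  (last char: 'u')
  sorted[10] = utterflyNO$b  (last char: 'b')
  sorted[11] = yNO$butterfl  (last char: 'l')
Last column: OyN$trfetubl
Original string S is at sorted index 3

Answer: OyN$trfetubl
3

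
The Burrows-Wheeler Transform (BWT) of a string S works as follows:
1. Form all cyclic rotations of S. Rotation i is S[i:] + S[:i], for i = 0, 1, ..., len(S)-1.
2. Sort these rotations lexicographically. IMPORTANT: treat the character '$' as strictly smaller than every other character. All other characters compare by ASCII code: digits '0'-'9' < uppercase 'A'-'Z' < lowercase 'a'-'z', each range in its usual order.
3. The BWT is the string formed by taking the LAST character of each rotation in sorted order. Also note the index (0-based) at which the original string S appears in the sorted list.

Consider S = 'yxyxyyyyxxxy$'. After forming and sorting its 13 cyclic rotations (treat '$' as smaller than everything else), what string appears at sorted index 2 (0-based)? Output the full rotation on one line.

Answer: xxy$yxyxyyyyx

Derivation:
All 13 rotations (rotation i = S[i:]+S[:i]):
  rot[0] = yxyxyyyyxxxy$
  rot[1] = xyxyyyyxxxy$y
  rot[2] = yxyyyyxxxy$yx
  rot[3] = xyyyyxxxy$yxy
  rot[4] = yyyyxxxy$yxyx
  rot[5] = yyyxxxy$yxyxy
  rot[6] = yyxxxy$yxyxyy
  rot[7] = yxxxy$yxyxyyy
  rot[8] = xxxy$yxyxyyyy
  rot[9] = xxy$yxyxyyyyx
  rot[10] = xy$yxyxyyyyxx
  rot[11] = y$yxyxyyyyxxx
  rot[12] = $yxyxyyyyxxxy
Sorted (with $ < everything):
  sorted[0] = $yxyxyyyyxxxy
  sorted[1] = xxxy$yxyxyyyy
  sorted[2] = xxy$yxyxyyyyx
  sorted[3] = xy$yxyxyyyyxx
  sorted[4] = xyxyyyyxxxy$y
  sorted[5] = xyyyyxxxy$yxy
  sorted[6] = y$yxyxyyyyxxx
  sorted[7] = yxxxy$yxyxyyy
  sorted[8] = yxyxyyyyxxxy$
  sorted[9] = yxyyyyxxxy$yx
  sorted[10] = yyxxxy$yxyxyy
  sorted[11] = yyyxxxy$yxyxy
  sorted[12] = yyyyxxxy$yxyx
sorted[2] = xxy$yxyxyyyyx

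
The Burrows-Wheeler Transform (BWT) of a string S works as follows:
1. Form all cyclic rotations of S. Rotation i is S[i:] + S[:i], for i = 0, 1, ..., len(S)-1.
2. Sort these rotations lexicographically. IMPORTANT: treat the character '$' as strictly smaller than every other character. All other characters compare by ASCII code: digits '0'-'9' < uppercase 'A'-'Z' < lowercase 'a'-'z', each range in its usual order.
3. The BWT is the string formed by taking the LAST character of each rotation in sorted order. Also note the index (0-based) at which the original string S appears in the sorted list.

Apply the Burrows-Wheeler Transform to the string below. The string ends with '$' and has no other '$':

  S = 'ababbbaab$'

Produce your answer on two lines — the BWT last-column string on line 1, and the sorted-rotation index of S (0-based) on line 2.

All 10 rotations (rotation i = S[i:]+S[:i]):
  rot[0] = ababbbaab$
  rot[1] = babbbaab$a
  rot[2] = abbbaab$ab
  rot[3] = bbbaab$aba
  rot[4] = bbaab$abab
  rot[5] = baab$ababb
  rot[6] = aab$ababbb
  rot[7] = ab$ababbba
  rot[8] = b$ababbbaa
  rot[9] = $ababbbaab
Sorted (with $ < everything):
  sorted[0] = $ababbbaab  (last char: 'b')
  sorted[1] = aab$ababbb  (last char: 'b')
  sorted[2] = ab$ababbba  (last char: 'a')
  sorted[3] = ababbbaab$  (last char: '$')
  sorted[4] = abbbaab$ab  (last char: 'b')
  sorted[5] = b$ababbbaa  (last char: 'a')
  sorted[6] = baab$ababb  (last char: 'b')
  sorted[7] = babbbaab$a  (last char: 'a')
  sorted[8] = bbaab$abab  (last char: 'b')
  sorted[9] = bbbaab$aba  (last char: 'a')
Last column: bba$bababa
Original string S is at sorted index 3

Answer: bba$bababa
3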